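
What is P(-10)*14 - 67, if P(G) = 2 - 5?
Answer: -109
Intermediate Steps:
P(G) = -3
P(-10)*14 - 67 = -3*14 - 67 = -42 - 67 = -109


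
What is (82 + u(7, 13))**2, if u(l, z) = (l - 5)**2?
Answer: 7396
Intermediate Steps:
u(l, z) = (-5 + l)**2
(82 + u(7, 13))**2 = (82 + (-5 + 7)**2)**2 = (82 + 2**2)**2 = (82 + 4)**2 = 86**2 = 7396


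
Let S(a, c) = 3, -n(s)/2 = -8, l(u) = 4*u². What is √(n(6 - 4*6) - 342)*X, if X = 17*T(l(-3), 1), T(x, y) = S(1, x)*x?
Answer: 1836*I*√326 ≈ 33150.0*I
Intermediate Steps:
n(s) = 16 (n(s) = -2*(-8) = 16)
T(x, y) = 3*x
X = 1836 (X = 17*(3*(4*(-3)²)) = 17*(3*(4*9)) = 17*(3*36) = 17*108 = 1836)
√(n(6 - 4*6) - 342)*X = √(16 - 342)*1836 = √(-326)*1836 = (I*√326)*1836 = 1836*I*√326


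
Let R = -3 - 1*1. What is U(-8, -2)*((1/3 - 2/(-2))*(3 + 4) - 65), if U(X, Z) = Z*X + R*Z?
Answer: -1336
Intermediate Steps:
R = -4 (R = -3 - 1 = -4)
U(X, Z) = -4*Z + X*Z (U(X, Z) = Z*X - 4*Z = X*Z - 4*Z = -4*Z + X*Z)
U(-8, -2)*((1/3 - 2/(-2))*(3 + 4) - 65) = (-2*(-4 - 8))*((1/3 - 2/(-2))*(3 + 4) - 65) = (-2*(-12))*((1*(1/3) - 2*(-1/2))*7 - 65) = 24*((1/3 + 1)*7 - 65) = 24*((4/3)*7 - 65) = 24*(28/3 - 65) = 24*(-167/3) = -1336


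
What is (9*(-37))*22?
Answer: -7326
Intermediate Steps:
(9*(-37))*22 = -333*22 = -7326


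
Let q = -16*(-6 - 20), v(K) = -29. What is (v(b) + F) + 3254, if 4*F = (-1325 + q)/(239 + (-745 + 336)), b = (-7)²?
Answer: 2193909/680 ≈ 3226.3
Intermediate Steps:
b = 49
q = 416 (q = -16*(-26) = 416)
F = 909/680 (F = ((-1325 + 416)/(239 + (-745 + 336)))/4 = (-909/(239 - 409))/4 = (-909/(-170))/4 = (-909*(-1/170))/4 = (¼)*(909/170) = 909/680 ≈ 1.3368)
(v(b) + F) + 3254 = (-29 + 909/680) + 3254 = -18811/680 + 3254 = 2193909/680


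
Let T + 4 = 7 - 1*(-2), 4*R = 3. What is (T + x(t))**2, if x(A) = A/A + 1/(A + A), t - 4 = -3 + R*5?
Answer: 13456/361 ≈ 37.274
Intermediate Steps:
R = 3/4 (R = (1/4)*3 = 3/4 ≈ 0.75000)
t = 19/4 (t = 4 + (-3 + (3/4)*5) = 4 + (-3 + 15/4) = 4 + 3/4 = 19/4 ≈ 4.7500)
x(A) = 1 + 1/(2*A)
T = 5 (T = -4 + (7 - 1*(-2)) = -4 + (7 + 2) = -4 + 9 = 5)
(T + x(t))**2 = (5 + (1/2 + 19/4)/(19/4))**2 = (5 + (4/19)*(21/4))**2 = (5 + 21/19)**2 = (116/19)**2 = 13456/361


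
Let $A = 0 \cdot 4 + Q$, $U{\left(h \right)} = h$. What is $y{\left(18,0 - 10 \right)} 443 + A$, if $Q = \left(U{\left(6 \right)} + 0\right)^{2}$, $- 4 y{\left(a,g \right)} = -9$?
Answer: $\frac{4131}{4} \approx 1032.8$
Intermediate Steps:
$y{\left(a,g \right)} = \frac{9}{4}$ ($y{\left(a,g \right)} = \left(- \frac{1}{4}\right) \left(-9\right) = \frac{9}{4}$)
$Q = 36$ ($Q = \left(6 + 0\right)^{2} = 6^{2} = 36$)
$A = 36$ ($A = 0 \cdot 4 + 36 = 0 + 36 = 36$)
$y{\left(18,0 - 10 \right)} 443 + A = \frac{9}{4} \cdot 443 + 36 = \frac{3987}{4} + 36 = \frac{4131}{4}$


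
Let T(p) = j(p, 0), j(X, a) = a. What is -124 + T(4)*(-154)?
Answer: -124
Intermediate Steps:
T(p) = 0
-124 + T(4)*(-154) = -124 + 0*(-154) = -124 + 0 = -124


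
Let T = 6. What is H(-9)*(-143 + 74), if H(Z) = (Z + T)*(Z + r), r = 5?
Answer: -828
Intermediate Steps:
H(Z) = (5 + Z)*(6 + Z) (H(Z) = (Z + 6)*(Z + 5) = (6 + Z)*(5 + Z) = (5 + Z)*(6 + Z))
H(-9)*(-143 + 74) = (30 + (-9)² + 11*(-9))*(-143 + 74) = (30 + 81 - 99)*(-69) = 12*(-69) = -828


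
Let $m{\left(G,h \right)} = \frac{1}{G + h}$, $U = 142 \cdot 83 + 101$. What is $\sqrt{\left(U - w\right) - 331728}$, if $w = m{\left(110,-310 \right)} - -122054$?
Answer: $\frac{i \sqrt{176757998}}{20} \approx 664.75 i$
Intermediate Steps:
$U = 11887$ ($U = 11786 + 101 = 11887$)
$w = \frac{24410799}{200}$ ($w = \frac{1}{110 - 310} - -122054 = \frac{1}{-200} + 122054 = - \frac{1}{200} + 122054 = \frac{24410799}{200} \approx 1.2205 \cdot 10^{5}$)
$\sqrt{\left(U - w\right) - 331728} = \sqrt{\left(11887 - \frac{24410799}{200}\right) - 331728} = \sqrt{- \frac{22033399}{200} - 331728} = \sqrt{- \frac{88378999}{200}} = \frac{i \sqrt{176757998}}{20}$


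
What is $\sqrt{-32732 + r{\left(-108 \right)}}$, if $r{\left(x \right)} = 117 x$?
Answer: $2 i \sqrt{11342} \approx 213.0 i$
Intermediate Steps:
$\sqrt{-32732 + r{\left(-108 \right)}} = \sqrt{-32732 + 117 \left(-108\right)} = \sqrt{-32732 - 12636} = \sqrt{-45368} = 2 i \sqrt{11342}$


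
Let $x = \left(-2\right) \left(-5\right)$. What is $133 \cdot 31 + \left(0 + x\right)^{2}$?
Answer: $4223$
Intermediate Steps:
$x = 10$
$133 \cdot 31 + \left(0 + x\right)^{2} = 133 \cdot 31 + \left(0 + 10\right)^{2} = 4123 + 10^{2} = 4123 + 100 = 4223$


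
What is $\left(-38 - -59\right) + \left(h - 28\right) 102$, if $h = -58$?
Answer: $-8751$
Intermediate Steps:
$\left(-38 - -59\right) + \left(h - 28\right) 102 = \left(-38 - -59\right) + \left(-58 - 28\right) 102 = \left(-38 + 59\right) + \left(-58 - 28\right) 102 = 21 - 8772 = -8751$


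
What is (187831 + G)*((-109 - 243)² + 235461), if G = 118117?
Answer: 109947003020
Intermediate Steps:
(187831 + G)*((-109 - 243)² + 235461) = (187831 + 118117)*((-109 - 243)² + 235461) = 305948*((-352)² + 235461) = 305948*(123904 + 235461) = 305948*359365 = 109947003020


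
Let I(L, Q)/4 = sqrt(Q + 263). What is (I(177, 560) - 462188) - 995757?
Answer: -1457945 + 4*sqrt(823) ≈ -1.4578e+6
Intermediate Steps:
I(L, Q) = 4*sqrt(263 + Q) (I(L, Q) = 4*sqrt(Q + 263) = 4*sqrt(263 + Q))
(I(177, 560) - 462188) - 995757 = (4*sqrt(263 + 560) - 462188) - 995757 = (4*sqrt(823) - 462188) - 995757 = (-462188 + 4*sqrt(823)) - 995757 = -1457945 + 4*sqrt(823)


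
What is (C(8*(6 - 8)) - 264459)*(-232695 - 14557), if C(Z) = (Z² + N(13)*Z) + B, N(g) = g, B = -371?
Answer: 65467879064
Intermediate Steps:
C(Z) = -371 + Z² + 13*Z (C(Z) = (Z² + 13*Z) - 371 = -371 + Z² + 13*Z)
(C(8*(6 - 8)) - 264459)*(-232695 - 14557) = ((-371 + (8*(6 - 8))² + 13*(8*(6 - 8))) - 264459)*(-232695 - 14557) = ((-371 + (8*(-2))² + 13*(8*(-2))) - 264459)*(-247252) = ((-371 + (-16)² + 13*(-16)) - 264459)*(-247252) = ((-371 + 256 - 208) - 264459)*(-247252) = (-323 - 264459)*(-247252) = -264782*(-247252) = 65467879064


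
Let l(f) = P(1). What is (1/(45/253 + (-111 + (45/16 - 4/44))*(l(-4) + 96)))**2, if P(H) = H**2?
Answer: 16386304/1807563233609809 ≈ 9.0654e-9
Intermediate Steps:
l(f) = 1 (l(f) = 1**2 = 1)
(1/(45/253 + (-111 + (45/16 - 4/44))*(l(-4) + 96)))**2 = (1/(45/253 + (-111 + (45/16 - 4/44))*(1 + 96)))**2 = (1/(45*(1/253) + (-111 + (45*(1/16) - 4*1/44))*97))**2 = (1/(45/253 + (-111 + (45/16 - 1/11))*97))**2 = (1/(45/253 + (-111 + 479/176)*97))**2 = (1/(45/253 - 19057/176*97))**2 = (1/(45/253 - 1848529/176))**2 = (1/(-42515447/4048))**2 = (-4048/42515447)**2 = 16386304/1807563233609809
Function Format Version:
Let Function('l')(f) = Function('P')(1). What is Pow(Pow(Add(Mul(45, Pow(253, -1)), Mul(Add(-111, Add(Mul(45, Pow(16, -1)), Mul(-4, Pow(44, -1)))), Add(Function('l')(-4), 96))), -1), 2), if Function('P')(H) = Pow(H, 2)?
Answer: Rational(16386304, 1807563233609809) ≈ 9.0654e-9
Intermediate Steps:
Function('l')(f) = 1 (Function('l')(f) = Pow(1, 2) = 1)
Pow(Pow(Add(Mul(45, Pow(253, -1)), Mul(Add(-111, Add(Mul(45, Pow(16, -1)), Mul(-4, Pow(44, -1)))), Add(Function('l')(-4), 96))), -1), 2) = Pow(Pow(Add(Mul(45, Pow(253, -1)), Mul(Add(-111, Add(Mul(45, Pow(16, -1)), Mul(-4, Pow(44, -1)))), Add(1, 96))), -1), 2) = Pow(Pow(Add(Mul(45, Rational(1, 253)), Mul(Add(-111, Add(Mul(45, Rational(1, 16)), Mul(-4, Rational(1, 44)))), 97)), -1), 2) = Pow(Pow(Add(Rational(45, 253), Mul(Add(-111, Add(Rational(45, 16), Rational(-1, 11))), 97)), -1), 2) = Pow(Pow(Add(Rational(45, 253), Mul(Add(-111, Rational(479, 176)), 97)), -1), 2) = Pow(Pow(Add(Rational(45, 253), Mul(Rational(-19057, 176), 97)), -1), 2) = Pow(Pow(Add(Rational(45, 253), Rational(-1848529, 176)), -1), 2) = Pow(Pow(Rational(-42515447, 4048), -1), 2) = Pow(Rational(-4048, 42515447), 2) = Rational(16386304, 1807563233609809)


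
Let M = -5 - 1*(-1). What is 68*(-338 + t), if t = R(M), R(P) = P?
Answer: -23256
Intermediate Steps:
M = -4 (M = -5 + 1 = -4)
t = -4
68*(-338 + t) = 68*(-338 - 4) = 68*(-342) = -23256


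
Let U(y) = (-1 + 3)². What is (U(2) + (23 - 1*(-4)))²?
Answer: 961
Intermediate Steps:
U(y) = 4 (U(y) = 2² = 4)
(U(2) + (23 - 1*(-4)))² = (4 + (23 - 1*(-4)))² = (4 + (23 + 4))² = (4 + 27)² = 31² = 961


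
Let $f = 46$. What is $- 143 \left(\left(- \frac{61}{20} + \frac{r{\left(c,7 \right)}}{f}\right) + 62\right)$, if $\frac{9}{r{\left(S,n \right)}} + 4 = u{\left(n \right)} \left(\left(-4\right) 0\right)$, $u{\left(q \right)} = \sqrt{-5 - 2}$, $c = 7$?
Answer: $- \frac{7749027}{920} \approx -8422.9$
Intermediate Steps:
$u{\left(q \right)} = i \sqrt{7}$ ($u{\left(q \right)} = \sqrt{-7} = i \sqrt{7}$)
$r{\left(S,n \right)} = - \frac{9}{4}$ ($r{\left(S,n \right)} = \frac{9}{-4 + i \sqrt{7} \left(\left(-4\right) 0\right)} = \frac{9}{-4 + i \sqrt{7} \cdot 0} = \frac{9}{-4 + 0} = \frac{9}{-4} = 9 \left(- \frac{1}{4}\right) = - \frac{9}{4}$)
$- 143 \left(\left(- \frac{61}{20} + \frac{r{\left(c,7 \right)}}{f}\right) + 62\right) = - 143 \left(\left(- \frac{61}{20} - \frac{9}{4 \cdot 46}\right) + 62\right) = - 143 \left(\left(\left(-61\right) \frac{1}{20} - \frac{9}{184}\right) + 62\right) = - 143 \left(\left(- \frac{61}{20} - \frac{9}{184}\right) + 62\right) = - 143 \left(- \frac{2851}{920} + 62\right) = \left(-143\right) \frac{54189}{920} = - \frac{7749027}{920}$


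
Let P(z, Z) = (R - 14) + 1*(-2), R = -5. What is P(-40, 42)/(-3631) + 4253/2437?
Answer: 15493820/8848747 ≈ 1.7510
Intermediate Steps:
P(z, Z) = -21 (P(z, Z) = (-5 - 14) + 1*(-2) = -19 - 2 = -21)
P(-40, 42)/(-3631) + 4253/2437 = -21/(-3631) + 4253/2437 = -21*(-1/3631) + 4253*(1/2437) = 21/3631 + 4253/2437 = 15493820/8848747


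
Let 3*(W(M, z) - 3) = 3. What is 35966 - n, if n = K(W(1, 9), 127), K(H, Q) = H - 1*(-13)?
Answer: 35949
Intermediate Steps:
W(M, z) = 4 (W(M, z) = 3 + (1/3)*3 = 3 + 1 = 4)
K(H, Q) = 13 + H (K(H, Q) = H + 13 = 13 + H)
n = 17 (n = 13 + 4 = 17)
35966 - n = 35966 - 1*17 = 35966 - 17 = 35949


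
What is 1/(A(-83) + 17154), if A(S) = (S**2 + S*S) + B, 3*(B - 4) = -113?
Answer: 3/92695 ≈ 3.2364e-5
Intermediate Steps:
B = -101/3 (B = 4 + (1/3)*(-113) = 4 - 113/3 = -101/3 ≈ -33.667)
A(S) = -101/3 + 2*S**2 (A(S) = (S**2 + S*S) - 101/3 = (S**2 + S**2) - 101/3 = 2*S**2 - 101/3 = -101/3 + 2*S**2)
1/(A(-83) + 17154) = 1/((-101/3 + 2*(-83)**2) + 17154) = 1/((-101/3 + 2*6889) + 17154) = 1/((-101/3 + 13778) + 17154) = 1/(41233/3 + 17154) = 1/(92695/3) = 3/92695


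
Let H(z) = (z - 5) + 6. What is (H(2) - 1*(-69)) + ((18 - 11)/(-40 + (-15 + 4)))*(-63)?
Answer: 1371/17 ≈ 80.647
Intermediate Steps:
H(z) = 1 + z (H(z) = (-5 + z) + 6 = 1 + z)
(H(2) - 1*(-69)) + ((18 - 11)/(-40 + (-15 + 4)))*(-63) = ((1 + 2) - 1*(-69)) + ((18 - 11)/(-40 + (-15 + 4)))*(-63) = (3 + 69) + (7/(-40 - 11))*(-63) = 72 + (7/(-51))*(-63) = 72 + (7*(-1/51))*(-63) = 72 - 7/51*(-63) = 72 + 147/17 = 1371/17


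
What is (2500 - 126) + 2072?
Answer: 4446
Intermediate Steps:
(2500 - 126) + 2072 = 2374 + 2072 = 4446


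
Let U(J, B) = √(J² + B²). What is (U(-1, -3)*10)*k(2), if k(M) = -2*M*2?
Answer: -80*√10 ≈ -252.98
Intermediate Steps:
k(M) = -4*M
U(J, B) = √(B² + J²)
(U(-1, -3)*10)*k(2) = (√((-3)² + (-1)²)*10)*(-4*2) = (√(9 + 1)*10)*(-8) = (√10*10)*(-8) = (10*√10)*(-8) = -80*√10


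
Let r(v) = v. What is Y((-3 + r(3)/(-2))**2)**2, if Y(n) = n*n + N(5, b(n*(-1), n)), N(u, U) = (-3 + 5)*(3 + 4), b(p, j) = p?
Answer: 46036225/256 ≈ 1.7983e+5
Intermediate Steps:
N(u, U) = 14 (N(u, U) = 2*7 = 14)
Y(n) = 14 + n**2 (Y(n) = n*n + 14 = n**2 + 14 = 14 + n**2)
Y((-3 + r(3)/(-2))**2)**2 = (14 + ((-3 + 3/(-2))**2)**2)**2 = (14 + ((-3 + 3*(-1/2))**2)**2)**2 = (14 + ((-3 - 3/2)**2)**2)**2 = (14 + ((-9/2)**2)**2)**2 = (14 + (81/4)**2)**2 = (14 + 6561/16)**2 = (6785/16)**2 = 46036225/256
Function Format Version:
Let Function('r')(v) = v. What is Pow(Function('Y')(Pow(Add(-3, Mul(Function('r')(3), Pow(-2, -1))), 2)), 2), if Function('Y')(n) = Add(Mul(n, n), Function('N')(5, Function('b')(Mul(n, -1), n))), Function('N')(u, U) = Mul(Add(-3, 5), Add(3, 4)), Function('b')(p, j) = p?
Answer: Rational(46036225, 256) ≈ 1.7983e+5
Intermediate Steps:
Function('N')(u, U) = 14 (Function('N')(u, U) = Mul(2, 7) = 14)
Function('Y')(n) = Add(14, Pow(n, 2)) (Function('Y')(n) = Add(Mul(n, n), 14) = Add(Pow(n, 2), 14) = Add(14, Pow(n, 2)))
Pow(Function('Y')(Pow(Add(-3, Mul(Function('r')(3), Pow(-2, -1))), 2)), 2) = Pow(Add(14, Pow(Pow(Add(-3, Mul(3, Pow(-2, -1))), 2), 2)), 2) = Pow(Add(14, Pow(Pow(Add(-3, Mul(3, Rational(-1, 2))), 2), 2)), 2) = Pow(Add(14, Pow(Pow(Add(-3, Rational(-3, 2)), 2), 2)), 2) = Pow(Add(14, Pow(Pow(Rational(-9, 2), 2), 2)), 2) = Pow(Add(14, Pow(Rational(81, 4), 2)), 2) = Pow(Add(14, Rational(6561, 16)), 2) = Pow(Rational(6785, 16), 2) = Rational(46036225, 256)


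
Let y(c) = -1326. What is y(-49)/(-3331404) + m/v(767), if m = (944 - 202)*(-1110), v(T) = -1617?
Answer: 21776294497/42753018 ≈ 509.35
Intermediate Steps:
m = -823620 (m = 742*(-1110) = -823620)
y(-49)/(-3331404) + m/v(767) = -1326/(-3331404) - 823620/(-1617) = -1326*(-1/3331404) - 823620*(-1/1617) = 221/555234 + 39220/77 = 21776294497/42753018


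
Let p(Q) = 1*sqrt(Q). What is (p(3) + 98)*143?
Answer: 14014 + 143*sqrt(3) ≈ 14262.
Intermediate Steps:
p(Q) = sqrt(Q)
(p(3) + 98)*143 = (sqrt(3) + 98)*143 = (98 + sqrt(3))*143 = 14014 + 143*sqrt(3)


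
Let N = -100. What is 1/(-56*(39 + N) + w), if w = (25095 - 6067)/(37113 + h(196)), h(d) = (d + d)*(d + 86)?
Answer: 147657/504415340 ≈ 0.00029273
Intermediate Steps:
h(d) = 2*d*(86 + d) (h(d) = (2*d)*(86 + d) = 2*d*(86 + d))
w = 19028/147657 (w = (25095 - 6067)/(37113 + 2*196*(86 + 196)) = 19028/(37113 + 2*196*282) = 19028/(37113 + 110544) = 19028/147657 ≈ 0.12887)
1/(-56*(39 + N) + w) = 1/(-56*(39 - 100) + 19028/147657) = 1/(-56*(-61) + 19028/147657) = 1/(3416 + 19028/147657) = 1/(504415340/147657) = 147657/504415340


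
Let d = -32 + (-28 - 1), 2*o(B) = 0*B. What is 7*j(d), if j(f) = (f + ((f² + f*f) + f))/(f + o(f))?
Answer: -840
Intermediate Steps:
o(B) = 0 (o(B) = (0*B)/2 = (½)*0 = 0)
d = -61 (d = -32 - 29 = -61)
j(f) = (2*f + 2*f²)/f (j(f) = (f + ((f² + f*f) + f))/(f + 0) = (f + ((f² + f²) + f))/f = (f + (2*f² + f))/f = (f + (f + 2*f²))/f = (2*f + 2*f²)/f)
7*j(d) = 7*(2 + 2*(-61)) = 7*(2 - 122) = 7*(-120) = -840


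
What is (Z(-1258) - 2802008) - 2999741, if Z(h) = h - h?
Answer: -5801749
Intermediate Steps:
Z(h) = 0
(Z(-1258) - 2802008) - 2999741 = (0 - 2802008) - 2999741 = -2802008 - 2999741 = -5801749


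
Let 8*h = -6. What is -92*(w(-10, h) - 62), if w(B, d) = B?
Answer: 6624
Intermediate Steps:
h = -3/4 (h = (1/8)*(-6) = -3/4 ≈ -0.75000)
-92*(w(-10, h) - 62) = -92*(-10 - 62) = -92*(-72) = 6624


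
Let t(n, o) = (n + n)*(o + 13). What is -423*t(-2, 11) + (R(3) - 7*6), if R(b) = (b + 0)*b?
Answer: 40575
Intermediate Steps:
R(b) = b² (R(b) = b*b = b²)
t(n, o) = 2*n*(13 + o) (t(n, o) = (2*n)*(13 + o) = 2*n*(13 + o))
-423*t(-2, 11) + (R(3) - 7*6) = -846*(-2)*(13 + 11) + (3² - 7*6) = -846*(-2)*24 + (9 - 42) = -423*(-96) - 33 = 40608 - 33 = 40575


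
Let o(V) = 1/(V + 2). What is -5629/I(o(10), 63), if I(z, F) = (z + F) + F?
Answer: -67548/1513 ≈ -44.645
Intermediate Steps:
o(V) = 1/(2 + V)
I(z, F) = z + 2*F (I(z, F) = (F + z) + F = z + 2*F)
-5629/I(o(10), 63) = -5629/(1/(2 + 10) + 2*63) = -5629/(1/12 + 126) = -5629/1513/12 = -5629*12/1513 = -67548/1513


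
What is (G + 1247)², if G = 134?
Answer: 1907161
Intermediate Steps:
(G + 1247)² = (134 + 1247)² = 1381² = 1907161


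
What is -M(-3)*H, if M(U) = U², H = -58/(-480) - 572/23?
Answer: 409839/1840 ≈ 222.74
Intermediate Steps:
H = -136613/5520 (H = -58*(-1/480) - 572*1/23 = 29/240 - 572/23 = -136613/5520 ≈ -24.749)
-M(-3)*H = -(-3)²*(-136613)/5520 = -9*(-136613)/5520 = -1*(-409839/1840) = 409839/1840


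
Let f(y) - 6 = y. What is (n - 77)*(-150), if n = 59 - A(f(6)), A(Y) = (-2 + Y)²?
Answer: 17700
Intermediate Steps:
f(y) = 6 + y
n = -41 (n = 59 - (-2 + (6 + 6))² = 59 - (-2 + 12)² = 59 - 1*10² = 59 - 1*100 = 59 - 100 = -41)
(n - 77)*(-150) = (-41 - 77)*(-150) = -118*(-150) = 17700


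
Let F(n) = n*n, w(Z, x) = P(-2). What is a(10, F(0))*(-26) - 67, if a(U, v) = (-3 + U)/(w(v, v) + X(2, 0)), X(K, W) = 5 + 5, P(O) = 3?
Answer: -81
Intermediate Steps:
w(Z, x) = 3
X(K, W) = 10
F(n) = n²
a(U, v) = -3/13 + U/13 (a(U, v) = (-3 + U)/(3 + 10) = (-3 + U)/13 = (-3 + U)*(1/13) = -3/13 + U/13)
a(10, F(0))*(-26) - 67 = (-3/13 + (1/13)*10)*(-26) - 67 = (-3/13 + 10/13)*(-26) - 67 = (7/13)*(-26) - 67 = -14 - 67 = -81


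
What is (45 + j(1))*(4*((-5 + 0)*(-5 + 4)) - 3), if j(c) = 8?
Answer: 901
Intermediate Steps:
(45 + j(1))*(4*((-5 + 0)*(-5 + 4)) - 3) = (45 + 8)*(4*((-5 + 0)*(-5 + 4)) - 3) = 53*(4*(-5*(-1)) - 3) = 53*(4*5 - 3) = 53*(20 - 3) = 53*17 = 901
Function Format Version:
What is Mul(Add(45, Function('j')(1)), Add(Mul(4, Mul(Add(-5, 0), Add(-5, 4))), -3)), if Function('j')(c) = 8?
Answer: 901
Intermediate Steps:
Mul(Add(45, Function('j')(1)), Add(Mul(4, Mul(Add(-5, 0), Add(-5, 4))), -3)) = Mul(Add(45, 8), Add(Mul(4, Mul(Add(-5, 0), Add(-5, 4))), -3)) = Mul(53, Add(Mul(4, Mul(-5, -1)), -3)) = Mul(53, Add(Mul(4, 5), -3)) = Mul(53, Add(20, -3)) = Mul(53, 17) = 901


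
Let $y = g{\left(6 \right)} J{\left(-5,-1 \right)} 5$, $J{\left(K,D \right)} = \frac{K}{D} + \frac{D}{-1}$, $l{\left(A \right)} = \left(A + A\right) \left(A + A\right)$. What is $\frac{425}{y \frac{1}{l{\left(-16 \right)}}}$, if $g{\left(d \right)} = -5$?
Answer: $- \frac{8704}{3} \approx -2901.3$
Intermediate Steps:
$l{\left(A \right)} = 4 A^{2}$ ($l{\left(A \right)} = 2 A 2 A = 4 A^{2}$)
$J{\left(K,D \right)} = - D + \frac{K}{D}$ ($J{\left(K,D \right)} = \frac{K}{D} + D \left(-1\right) = \frac{K}{D} - D = - D + \frac{K}{D}$)
$y = -150$ ($y = - 5 \left(\left(-1\right) \left(-1\right) - \frac{5}{-1}\right) 5 = - 5 \left(1 - -5\right) 5 = - 5 \left(1 + 5\right) 5 = \left(-5\right) 6 \cdot 5 = \left(-30\right) 5 = -150$)
$\frac{425}{y \frac{1}{l{\left(-16 \right)}}} = \frac{425}{\left(-150\right) \frac{1}{4 \left(-16\right)^{2}}} = \frac{425}{\left(-150\right) \frac{1}{4 \cdot 256}} = \frac{425}{\left(-150\right) \frac{1}{1024}} = \frac{425}{- \frac{75}{512}} = 425 \left(- \frac{512}{75}\right) = - \frac{8704}{3}$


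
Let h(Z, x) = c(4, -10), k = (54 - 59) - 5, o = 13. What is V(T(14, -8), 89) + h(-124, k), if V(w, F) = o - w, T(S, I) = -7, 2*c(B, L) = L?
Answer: 15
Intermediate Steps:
c(B, L) = L/2
k = -10 (k = -5 - 5 = -10)
h(Z, x) = -5 (h(Z, x) = (½)*(-10) = -5)
V(w, F) = 13 - w
V(T(14, -8), 89) + h(-124, k) = (13 - 1*(-7)) - 5 = (13 + 7) - 5 = 20 - 5 = 15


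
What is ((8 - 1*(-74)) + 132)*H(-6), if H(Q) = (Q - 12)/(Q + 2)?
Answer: 963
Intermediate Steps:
H(Q) = (-12 + Q)/(2 + Q)
((8 - 1*(-74)) + 132)*H(-6) = ((8 - 1*(-74)) + 132)*((-12 - 6)/(2 - 6)) = ((8 + 74) + 132)*(-18/(-4)) = (82 + 132)*(-¼*(-18)) = 214*(9/2) = 963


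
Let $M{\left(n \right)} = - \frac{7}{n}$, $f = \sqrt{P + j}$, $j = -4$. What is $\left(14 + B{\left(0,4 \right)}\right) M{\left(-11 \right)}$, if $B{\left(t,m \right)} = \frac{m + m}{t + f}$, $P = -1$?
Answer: $\frac{98}{11} - \frac{56 i \sqrt{5}}{55} \approx 8.9091 - 2.2767 i$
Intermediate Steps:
$f = i \sqrt{5}$ ($f = \sqrt{-1 - 4} = \sqrt{-5} = i \sqrt{5} \approx 2.2361 i$)
$B{\left(t,m \right)} = \frac{2 m}{t + i \sqrt{5}}$ ($B{\left(t,m \right)} = \frac{m + m}{t + i \sqrt{5}} = \frac{2 m}{t + i \sqrt{5}}$)
$\left(14 + B{\left(0,4 \right)}\right) M{\left(-11 \right)} = \left(14 + 2 \cdot 4 \frac{1}{0 + i \sqrt{5}}\right) \left(- \frac{7}{-11}\right) = \left(14 + 2 \cdot 4 \frac{1}{i \sqrt{5}}\right) \left(\left(-7\right) \left(- \frac{1}{11}\right)\right) = \left(14 + 2 \cdot 4 \left(- \frac{i \sqrt{5}}{5}\right)\right) \frac{7}{11} = \left(14 - \frac{8 i \sqrt{5}}{5}\right) \frac{7}{11} = \frac{98}{11} - \frac{56 i \sqrt{5}}{55}$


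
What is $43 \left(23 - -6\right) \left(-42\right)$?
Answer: $-52374$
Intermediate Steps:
$43 \left(23 - -6\right) \left(-42\right) = 43 \left(23 + 6\right) \left(-42\right) = 43 \cdot 29 \left(-42\right) = 1247 \left(-42\right) = -52374$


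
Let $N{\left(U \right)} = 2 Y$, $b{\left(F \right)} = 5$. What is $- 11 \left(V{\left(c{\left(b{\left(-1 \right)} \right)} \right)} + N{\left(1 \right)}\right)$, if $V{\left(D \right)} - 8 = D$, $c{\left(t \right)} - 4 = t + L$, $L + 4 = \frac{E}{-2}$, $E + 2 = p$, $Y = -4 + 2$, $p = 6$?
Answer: $-77$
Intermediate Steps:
$Y = -2$
$E = 4$ ($E = -2 + 6 = 4$)
$N{\left(U \right)} = -4$ ($N{\left(U \right)} = 2 \left(-2\right) = -4$)
$L = -6$ ($L = -4 + \frac{4}{-2} = -4 + 4 \left(- \frac{1}{2}\right) = -4 - 2 = -6$)
$c{\left(t \right)} = -2 + t$ ($c{\left(t \right)} = 4 + \left(t - 6\right) = 4 + \left(-6 + t\right) = -2 + t$)
$V{\left(D \right)} = 8 + D$
$- 11 \left(V{\left(c{\left(b{\left(-1 \right)} \right)} \right)} + N{\left(1 \right)}\right) = - 11 \left(\left(8 + \left(-2 + 5\right)\right) - 4\right) = - 11 \left(\left(8 + 3\right) - 4\right) = - 11 \left(11 - 4\right) = \left(-11\right) 7 = -77$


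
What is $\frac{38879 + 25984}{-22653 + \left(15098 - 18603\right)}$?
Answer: $- \frac{64863}{26158} \approx -2.4797$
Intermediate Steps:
$\frac{38879 + 25984}{-22653 + \left(15098 - 18603\right)} = \frac{64863}{-22653 - 3505} = \frac{64863}{-26158} = 64863 \left(- \frac{1}{26158}\right) = - \frac{64863}{26158}$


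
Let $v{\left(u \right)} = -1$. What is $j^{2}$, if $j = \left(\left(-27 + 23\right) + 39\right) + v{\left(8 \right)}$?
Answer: $1156$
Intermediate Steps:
$j = 34$ ($j = \left(\left(-27 + 23\right) + 39\right) - 1 = \left(-4 + 39\right) - 1 = 35 - 1 = 34$)
$j^{2} = 34^{2} = 1156$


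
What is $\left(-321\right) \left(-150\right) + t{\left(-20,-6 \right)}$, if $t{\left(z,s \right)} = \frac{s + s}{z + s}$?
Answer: $\frac{625956}{13} \approx 48150.0$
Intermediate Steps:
$t{\left(z,s \right)} = \frac{2 s}{s + z}$
$\left(-321\right) \left(-150\right) + t{\left(-20,-6 \right)} = \left(-321\right) \left(-150\right) + 2 \left(-6\right) \frac{1}{-6 - 20} = 48150 + 2 \left(-6\right) \frac{1}{-26} = 48150 + 2 \left(-6\right) \left(- \frac{1}{26}\right) = 48150 + \frac{6}{13} = \frac{625956}{13}$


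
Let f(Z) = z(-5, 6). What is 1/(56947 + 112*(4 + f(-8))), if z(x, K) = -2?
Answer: 1/57171 ≈ 1.7491e-5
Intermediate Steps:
f(Z) = -2
1/(56947 + 112*(4 + f(-8))) = 1/(56947 + 112*(4 - 2)) = 1/(56947 + 112*2) = 1/(56947 + 224) = 1/57171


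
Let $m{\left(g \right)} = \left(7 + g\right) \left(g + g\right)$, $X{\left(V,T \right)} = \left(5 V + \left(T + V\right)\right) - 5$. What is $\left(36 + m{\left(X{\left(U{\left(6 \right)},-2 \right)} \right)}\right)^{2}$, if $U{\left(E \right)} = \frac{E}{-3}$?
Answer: $242064$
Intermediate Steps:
$U{\left(E \right)} = - \frac{E}{3}$ ($U{\left(E \right)} = E \left(- \frac{1}{3}\right) = - \frac{E}{3}$)
$X{\left(V,T \right)} = -5 + T + 6 V$ ($X{\left(V,T \right)} = \left(T + 6 V\right) - 5 = -5 + T + 6 V$)
$m{\left(g \right)} = 2 g \left(7 + g\right)$ ($m{\left(g \right)} = \left(7 + g\right) 2 g = 2 g \left(7 + g\right)$)
$\left(36 + m{\left(X{\left(U{\left(6 \right)},-2 \right)} \right)}\right)^{2} = \left(36 + 2 \left(-5 - 2 + 6 \left(\left(- \frac{1}{3}\right) 6\right)\right) \left(7 - \left(7 - \left(-2\right) 6\right)\right)\right)^{2} = \left(36 + 2 \left(-5 - 2 + 6 \left(-2\right)\right) \left(7 - 19\right)\right)^{2} = \left(36 + 2 \left(-5 - 2 - 12\right) \left(7 - 19\right)\right)^{2} = \left(36 + 2 \left(-19\right) \left(7 - 19\right)\right)^{2} = \left(36 + 2 \left(-19\right) \left(-12\right)\right)^{2} = \left(36 + 456\right)^{2} = 492^{2} = 242064$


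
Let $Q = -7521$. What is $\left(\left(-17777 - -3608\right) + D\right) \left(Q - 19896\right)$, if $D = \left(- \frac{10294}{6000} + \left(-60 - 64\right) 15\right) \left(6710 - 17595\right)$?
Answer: $- \frac{111042173114041}{200} \approx -5.5521 \cdot 10^{11}$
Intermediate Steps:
$D = \frac{12158865019}{600}$ ($D = \left(\left(-10294\right) \frac{1}{6000} - 1860\right) \left(-10885\right) = \left(- \frac{5147}{3000} - 1860\right) \left(-10885\right) = \left(- \frac{5585147}{3000}\right) \left(-10885\right) = \frac{12158865019}{600} \approx 2.0265 \cdot 10^{7}$)
$\left(\left(-17777 - -3608\right) + D\right) \left(Q - 19896\right) = \left(\left(-17777 - -3608\right) + \frac{12158865019}{600}\right) \left(-7521 - 19896\right) = \left(\left(-17777 + 3608\right) + \frac{12158865019}{600}\right) \left(-27417\right) = \left(-14169 + \frac{12158865019}{600}\right) \left(-27417\right) = \frac{12150363619}{600} \left(-27417\right) = - \frac{111042173114041}{200}$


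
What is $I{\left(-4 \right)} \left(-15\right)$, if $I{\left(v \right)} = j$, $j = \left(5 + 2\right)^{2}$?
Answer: $-735$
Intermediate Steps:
$j = 49$ ($j = 7^{2} = 49$)
$I{\left(v \right)} = 49$
$I{\left(-4 \right)} \left(-15\right) = 49 \left(-15\right) = -735$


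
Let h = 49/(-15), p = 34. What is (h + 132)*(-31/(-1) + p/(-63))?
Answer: 3705589/945 ≈ 3921.3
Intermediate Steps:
h = -49/15 (h = 49*(-1/15) = -49/15 ≈ -3.2667)
(h + 132)*(-31/(-1) + p/(-63)) = (-49/15 + 132)*(-31/(-1) + 34/(-63)) = 1931*(-31*(-1) + 34*(-1/63))/15 = 1931*(31 - 34/63)/15 = (1931/15)*(1919/63) = 3705589/945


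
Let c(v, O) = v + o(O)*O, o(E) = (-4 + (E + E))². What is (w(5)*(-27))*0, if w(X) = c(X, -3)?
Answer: 0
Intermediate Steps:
o(E) = (-4 + 2*E)²
c(v, O) = v + 4*O*(-2 + O)² (c(v, O) = v + (4*(-2 + O)²)*O = v + 4*O*(-2 + O)²)
w(X) = -300 + X (w(X) = X + 4*(-3)*(-2 - 3)² = X + 4*(-3)*(-5)² = X + 4*(-3)*25 = X - 300 = -300 + X)
(w(5)*(-27))*0 = ((-300 + 5)*(-27))*0 = -295*(-27)*0 = 7965*0 = 0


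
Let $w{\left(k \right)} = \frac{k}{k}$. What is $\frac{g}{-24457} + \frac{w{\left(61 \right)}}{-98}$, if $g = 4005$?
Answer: $- \frac{416947}{2396786} \approx -0.17396$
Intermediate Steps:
$w{\left(k \right)} = 1$
$\frac{g}{-24457} + \frac{w{\left(61 \right)}}{-98} = \frac{4005}{-24457} + 1 \frac{1}{-98} = 4005 \left(- \frac{1}{24457}\right) + 1 \left(- \frac{1}{98}\right) = - \frac{4005}{24457} - \frac{1}{98} = - \frac{416947}{2396786}$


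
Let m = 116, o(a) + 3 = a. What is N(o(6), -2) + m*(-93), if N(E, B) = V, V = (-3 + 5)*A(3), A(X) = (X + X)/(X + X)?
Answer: -10786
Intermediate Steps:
A(X) = 1 (A(X) = (2*X)/((2*X)) = (2*X)*(1/(2*X)) = 1)
o(a) = -3 + a
V = 2 (V = (-3 + 5)*1 = 2*1 = 2)
N(E, B) = 2
N(o(6), -2) + m*(-93) = 2 + 116*(-93) = 2 - 10788 = -10786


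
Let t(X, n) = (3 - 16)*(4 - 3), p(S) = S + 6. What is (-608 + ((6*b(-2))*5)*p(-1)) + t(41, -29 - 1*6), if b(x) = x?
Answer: -921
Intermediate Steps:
p(S) = 6 + S
t(X, n) = -13 (t(X, n) = -13*1 = -13)
(-608 + ((6*b(-2))*5)*p(-1)) + t(41, -29 - 1*6) = (-608 + ((6*(-2))*5)*(6 - 1)) - 13 = (-608 - 12*5*5) - 13 = (-608 - 60*5) - 13 = (-608 - 300) - 13 = -908 - 13 = -921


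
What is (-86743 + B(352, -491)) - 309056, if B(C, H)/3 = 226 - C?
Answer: -396177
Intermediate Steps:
B(C, H) = 678 - 3*C (B(C, H) = 3*(226 - C) = 678 - 3*C)
(-86743 + B(352, -491)) - 309056 = (-86743 + (678 - 3*352)) - 309056 = (-86743 + (678 - 1056)) - 309056 = (-86743 - 378) - 309056 = -87121 - 309056 = -396177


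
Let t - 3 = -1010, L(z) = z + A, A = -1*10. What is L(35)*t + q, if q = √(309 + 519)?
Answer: -25175 + 6*√23 ≈ -25146.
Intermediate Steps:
q = 6*√23 (q = √828 = 6*√23 ≈ 28.775)
A = -10
L(z) = -10 + z (L(z) = z - 10 = -10 + z)
t = -1007 (t = 3 - 1010 = -1007)
L(35)*t + q = (-10 + 35)*(-1007) + 6*√23 = 25*(-1007) + 6*√23 = -25175 + 6*√23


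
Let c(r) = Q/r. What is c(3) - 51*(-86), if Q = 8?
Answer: 13166/3 ≈ 4388.7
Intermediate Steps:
c(r) = 8/r
c(3) - 51*(-86) = 8/3 - 51*(-86) = 8*(1/3) + 4386 = 8/3 + 4386 = 13166/3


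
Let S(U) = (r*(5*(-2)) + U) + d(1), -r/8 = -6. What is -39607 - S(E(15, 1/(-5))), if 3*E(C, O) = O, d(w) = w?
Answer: -586919/15 ≈ -39128.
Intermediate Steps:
r = 48 (r = -8*(-6) = 48)
E(C, O) = O/3
S(U) = -479 + U (S(U) = (48*(5*(-2)) + U) + 1 = (48*(-10) + U) + 1 = (-480 + U) + 1 = -479 + U)
-39607 - S(E(15, 1/(-5))) = -39607 - (-479 + (⅓)/(-5)) = -39607 - (-479 + (⅓)*(-⅕)) = -39607 - (-479 - 1/15) = -39607 - 1*(-7186/15) = -39607 + 7186/15 = -586919/15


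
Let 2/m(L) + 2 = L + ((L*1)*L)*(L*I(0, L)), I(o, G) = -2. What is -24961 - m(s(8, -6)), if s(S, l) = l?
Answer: -5291733/212 ≈ -24961.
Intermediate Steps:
m(L) = 2/(-2 + L - 2*L³) (m(L) = 2/(-2 + (L + ((L*1)*L)*(L*(-2)))) = 2/(-2 + (L + (L*L)*(-2*L))) = 2/(-2 + (L + L²*(-2*L))) = 2/(-2 + (L - 2*L³)) = 2/(-2 + L - 2*L³))
-24961 - m(s(8, -6)) = -24961 - 2/(-2 - 6 - 2*(-6)³) = -24961 - 2/(-2 - 6 - 2*(-216)) = -24961 - 2/(-2 - 6 + 432) = -24961 - 2/424 = -24961 - 1*1/212 = -24961 - 1/212 = -5291733/212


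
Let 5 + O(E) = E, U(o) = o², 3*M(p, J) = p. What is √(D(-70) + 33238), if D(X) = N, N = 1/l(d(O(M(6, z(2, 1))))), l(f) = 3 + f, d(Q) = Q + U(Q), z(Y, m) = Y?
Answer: √299143/3 ≈ 182.31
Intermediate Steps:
M(p, J) = p/3
O(E) = -5 + E
d(Q) = Q + Q²
N = ⅑ (N = 1/(3 + (-5 + (⅓)*6)*(1 + (-5 + (⅓)*6))) = 1/(3 + (-5 + 2)*(1 + (-5 + 2))) = 1/(3 - 3*(1 - 3)) = 1/(3 - 3*(-2)) = 1/(3 + 6) = 1/9 = ⅑ ≈ 0.11111)
D(X) = ⅑
√(D(-70) + 33238) = √(⅑ + 33238) = √(299143/9) = √299143/3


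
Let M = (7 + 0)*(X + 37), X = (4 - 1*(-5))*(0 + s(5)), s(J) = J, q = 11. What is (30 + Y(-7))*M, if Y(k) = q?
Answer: 23534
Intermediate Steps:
X = 45 (X = (4 - 1*(-5))*(0 + 5) = (4 + 5)*5 = 9*5 = 45)
Y(k) = 11
M = 574 (M = (7 + 0)*(45 + 37) = 7*82 = 574)
(30 + Y(-7))*M = (30 + 11)*574 = 41*574 = 23534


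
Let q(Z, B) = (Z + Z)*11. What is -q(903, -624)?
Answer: -19866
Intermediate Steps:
q(Z, B) = 22*Z (q(Z, B) = (2*Z)*11 = 22*Z)
-q(903, -624) = -22*903 = -1*19866 = -19866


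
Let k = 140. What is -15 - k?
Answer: -155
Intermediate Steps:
-15 - k = -15 - 1*140 = -15 - 140 = -155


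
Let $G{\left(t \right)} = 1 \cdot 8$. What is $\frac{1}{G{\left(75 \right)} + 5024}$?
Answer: $\frac{1}{5032} \approx 0.00019873$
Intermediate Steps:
$G{\left(t \right)} = 8$
$\frac{1}{G{\left(75 \right)} + 5024} = \frac{1}{8 + 5024} = \frac{1}{5032}$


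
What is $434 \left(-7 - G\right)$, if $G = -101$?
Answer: $40796$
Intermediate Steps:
$434 \left(-7 - G\right) = 434 \left(-7 - -101\right) = 434 \left(-7 + 101\right) = 434 \cdot 94 = 40796$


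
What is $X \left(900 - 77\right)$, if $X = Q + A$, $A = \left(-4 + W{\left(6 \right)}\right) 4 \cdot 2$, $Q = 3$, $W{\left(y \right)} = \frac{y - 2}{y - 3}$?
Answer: $- \frac{45265}{3} \approx -15088.0$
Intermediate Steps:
$W{\left(y \right)} = \frac{-2 + y}{-3 + y}$
$A = - \frac{64}{3}$ ($A = \left(-4 + \frac{-2 + 6}{-3 + 6}\right) 4 \cdot 2 = \left(-4 + \frac{1}{3} \cdot 4\right) 8 = \left(-4 + \frac{4}{3}\right) 8 = \left(- \frac{8}{3}\right) 8 = - \frac{64}{3} \approx -21.333$)
$X = - \frac{55}{3}$ ($X = 3 - \frac{64}{3} = - \frac{55}{3} \approx -18.333$)
$X \left(900 - 77\right) = - \frac{55 \left(900 - 77\right)}{3} = \left(- \frac{55}{3}\right) 823 = - \frac{45265}{3}$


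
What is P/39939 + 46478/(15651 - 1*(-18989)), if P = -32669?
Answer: 362315341/691743480 ≈ 0.52377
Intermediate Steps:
P/39939 + 46478/(15651 - 1*(-18989)) = -32669/39939 + 46478/(15651 - 1*(-18989)) = -32669*1/39939 + 46478/(15651 + 18989) = -32669/39939 + 46478/34640 = -32669/39939 + 46478*(1/34640) = -32669/39939 + 23239/17320 = 362315341/691743480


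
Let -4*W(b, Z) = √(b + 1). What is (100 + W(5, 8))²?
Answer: (400 - √6)²/16 ≈ 9877.9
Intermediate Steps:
W(b, Z) = -√(1 + b)/4 (W(b, Z) = -√(b + 1)/4 = -√(1 + b)/4)
(100 + W(5, 8))² = (100 - √(1 + 5)/4)² = (100 - √6/4)²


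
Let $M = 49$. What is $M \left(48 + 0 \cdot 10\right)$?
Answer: $2352$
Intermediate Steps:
$M \left(48 + 0 \cdot 10\right) = 49 \left(48 + 0 \cdot 10\right) = 49 \left(48 + 0\right) = 49 \cdot 48 = 2352$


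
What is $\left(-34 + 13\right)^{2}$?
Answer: $441$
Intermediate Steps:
$\left(-34 + 13\right)^{2} = \left(-21\right)^{2} = 441$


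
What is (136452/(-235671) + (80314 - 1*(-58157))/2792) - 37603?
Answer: -8236758132813/219331144 ≈ -37554.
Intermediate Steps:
(136452/(-235671) + (80314 - 1*(-58157))/2792) - 37603 = (136452*(-1/235671) + (80314 + 58157)*(1/2792)) - 37603 = (-45484/78557 + 138471*(1/2792)) - 37603 = (-45484/78557 + 138471/2792) - 37603 = 10750875019/219331144 - 37603 = -8236758132813/219331144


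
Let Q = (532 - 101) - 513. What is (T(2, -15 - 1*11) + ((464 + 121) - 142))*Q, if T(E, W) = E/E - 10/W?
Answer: -473714/13 ≈ -36440.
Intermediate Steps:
Q = -82 (Q = 431 - 513 = -82)
T(E, W) = 1 - 10/W
(T(2, -15 - 1*11) + ((464 + 121) - 142))*Q = ((-10 + (-15 - 1*11))/(-15 - 1*11) + ((464 + 121) - 142))*(-82) = ((-10 + (-15 - 11))/(-15 - 11) + (585 - 142))*(-82) = ((-10 - 26)/(-26) + 443)*(-82) = (-1/26*(-36) + 443)*(-82) = (18/13 + 443)*(-82) = (5777/13)*(-82) = -473714/13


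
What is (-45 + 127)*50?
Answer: 4100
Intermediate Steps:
(-45 + 127)*50 = 82*50 = 4100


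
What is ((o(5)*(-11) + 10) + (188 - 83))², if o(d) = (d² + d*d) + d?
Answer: 240100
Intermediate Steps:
o(d) = d + 2*d² (o(d) = (d² + d²) + d = 2*d² + d = d + 2*d²)
((o(5)*(-11) + 10) + (188 - 83))² = (((5*(1 + 2*5))*(-11) + 10) + (188 - 83))² = (((5*(1 + 10))*(-11) + 10) + 105)² = (((5*11)*(-11) + 10) + 105)² = ((55*(-11) + 10) + 105)² = ((-605 + 10) + 105)² = (-595 + 105)² = (-490)² = 240100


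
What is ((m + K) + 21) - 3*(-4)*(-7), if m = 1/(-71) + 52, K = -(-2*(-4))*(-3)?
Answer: 922/71 ≈ 12.986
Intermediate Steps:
K = 24 (K = -8*(-3) = -1*(-24) = 24)
m = 3691/71 (m = -1/71 + 52 = 3691/71 ≈ 51.986)
((m + K) + 21) - 3*(-4)*(-7) = ((3691/71 + 24) + 21) - 3*(-4)*(-7) = (5395/71 + 21) + 12*(-7) = 6886/71 - 84 = 922/71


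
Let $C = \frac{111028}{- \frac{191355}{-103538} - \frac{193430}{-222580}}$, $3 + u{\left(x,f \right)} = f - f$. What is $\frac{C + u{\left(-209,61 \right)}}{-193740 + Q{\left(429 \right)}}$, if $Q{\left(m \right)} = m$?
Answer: $- \frac{63962664716285}{302624268633891} \approx -0.21136$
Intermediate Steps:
$u{\left(x,f \right)} = -3$ ($u{\left(x,f \right)} = -3 + \left(f - f\right) = -3 + 0 = -3$)
$C = \frac{63967361152628}{1565478781}$ ($C = \frac{111028}{\left(-191355\right) \left(- \frac{1}{103538}\right) - - \frac{19343}{22258}} = \frac{111028}{\frac{191355}{103538} + \frac{19343}{22258}} = \frac{111028}{\frac{1565478781}{576137201}} = 111028 \cdot \frac{576137201}{1565478781} = \frac{63967361152628}{1565478781} \approx 40861.0$)
$\frac{C + u{\left(-209,61 \right)}}{-193740 + Q{\left(429 \right)}} = \frac{\frac{63967361152628}{1565478781} - 3}{-193740 + 429} = \frac{63962664716285}{1565478781 \left(-193311\right)} = \frac{63962664716285}{1565478781} \left(- \frac{1}{193311}\right) = - \frac{63962664716285}{302624268633891}$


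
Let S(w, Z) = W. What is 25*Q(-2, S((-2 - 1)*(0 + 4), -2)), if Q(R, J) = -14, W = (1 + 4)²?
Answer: -350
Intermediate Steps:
W = 25 (W = 5² = 25)
S(w, Z) = 25
25*Q(-2, S((-2 - 1)*(0 + 4), -2)) = 25*(-14) = -350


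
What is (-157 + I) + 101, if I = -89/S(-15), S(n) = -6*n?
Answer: -5129/90 ≈ -56.989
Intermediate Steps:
I = -89/90 (I = -89/((-6*(-15))) = -89/90 ≈ -0.98889)
(-157 + I) + 101 = (-157 - 89/90) + 101 = -14219/90 + 101 = -5129/90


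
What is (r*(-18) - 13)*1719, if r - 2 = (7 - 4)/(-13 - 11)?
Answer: -321453/4 ≈ -80363.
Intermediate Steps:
r = 15/8 (r = 2 + (7 - 4)/(-13 - 11) = 2 + 3/(-24) = 2 + 3*(-1/24) = 2 - 1/8 = 15/8 ≈ 1.8750)
(r*(-18) - 13)*1719 = ((15/8)*(-18) - 13)*1719 = (-135/4 - 13)*1719 = -187/4*1719 = -321453/4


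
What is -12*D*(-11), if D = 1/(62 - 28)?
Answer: 66/17 ≈ 3.8824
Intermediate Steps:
D = 1/34 ≈ 0.029412
-12*D*(-11) = -12*1/34*(-11) = -6/17*(-11) = 66/17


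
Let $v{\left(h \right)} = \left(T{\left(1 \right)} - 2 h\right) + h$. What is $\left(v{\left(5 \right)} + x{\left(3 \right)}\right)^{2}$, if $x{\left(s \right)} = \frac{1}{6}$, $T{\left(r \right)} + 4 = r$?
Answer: $\frac{2209}{36} \approx 61.361$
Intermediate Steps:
$T{\left(r \right)} = -4 + r$
$x{\left(s \right)} = \frac{1}{6}$
$v{\left(h \right)} = -3 - h$ ($v{\left(h \right)} = \left(\left(-4 + 1\right) - 2 h\right) + h = \left(-3 - 2 h\right) + h = -3 - h$)
$\left(v{\left(5 \right)} + x{\left(3 \right)}\right)^{2} = \left(\left(-3 - 5\right) + \frac{1}{6}\right)^{2} = \left(-8 + \frac{1}{6}\right)^{2} = \left(- \frac{47}{6}\right)^{2} = \frac{2209}{36}$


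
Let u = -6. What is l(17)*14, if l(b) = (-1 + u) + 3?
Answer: -56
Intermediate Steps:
l(b) = -4 (l(b) = (-1 - 6) + 3 = -7 + 3 = -4)
l(17)*14 = -4*14 = -56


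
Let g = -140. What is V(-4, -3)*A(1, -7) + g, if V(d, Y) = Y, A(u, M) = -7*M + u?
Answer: -290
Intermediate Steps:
A(u, M) = u - 7*M
V(-4, -3)*A(1, -7) + g = -3*(1 - 7*(-7)) - 140 = -3*(1 + 49) - 140 = -3*50 - 140 = -150 - 140 = -290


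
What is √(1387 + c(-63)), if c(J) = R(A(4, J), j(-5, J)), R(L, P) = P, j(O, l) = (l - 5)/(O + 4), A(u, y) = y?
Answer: √1455 ≈ 38.144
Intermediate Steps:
j(O, l) = (-5 + l)/(4 + O)
c(J) = 5 - J (c(J) = (-5 + J)/(4 - 5) = (-5 + J)/(-1) = -(-5 + J) = 5 - J)
√(1387 + c(-63)) = √(1387 + (5 - 1*(-63))) = √(1387 + (5 + 63)) = √(1387 + 68) = √1455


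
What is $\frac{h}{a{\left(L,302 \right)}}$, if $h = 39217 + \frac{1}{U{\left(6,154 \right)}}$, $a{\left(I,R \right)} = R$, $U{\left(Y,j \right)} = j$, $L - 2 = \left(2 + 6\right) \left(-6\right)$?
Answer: $\frac{6039419}{46508} \approx 129.86$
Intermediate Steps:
$L = -46$ ($L = 2 + \left(2 + 6\right) \left(-6\right) = 2 + 8 \left(-6\right) = 2 - 48 = -46$)
$h = \frac{6039419}{154}$ ($h = 39217 + \frac{1}{154} = \frac{6039419}{154} \approx 39217.0$)
$\frac{h}{a{\left(L,302 \right)}} = \frac{6039419}{154 \cdot 302} = \frac{6039419}{154} \cdot \frac{1}{302} = \frac{6039419}{46508}$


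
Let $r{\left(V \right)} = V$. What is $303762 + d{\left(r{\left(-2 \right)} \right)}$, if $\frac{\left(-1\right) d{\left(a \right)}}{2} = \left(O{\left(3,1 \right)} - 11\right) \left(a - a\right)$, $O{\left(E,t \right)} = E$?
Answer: $303762$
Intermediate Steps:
$d{\left(a \right)} = 0$ ($d{\left(a \right)} = - 2 \left(3 - 11\right) \left(a - a\right) = - 2 \left(\left(-8\right) 0\right) = \left(-2\right) 0 = 0$)
$303762 + d{\left(r{\left(-2 \right)} \right)} = 303762 + 0 = 303762$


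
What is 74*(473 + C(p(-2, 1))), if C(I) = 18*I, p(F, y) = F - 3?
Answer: 28342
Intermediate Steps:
p(F, y) = -3 + F
74*(473 + C(p(-2, 1))) = 74*(473 + 18*(-3 - 2)) = 74*(473 + 18*(-5)) = 74*(473 - 90) = 74*383 = 28342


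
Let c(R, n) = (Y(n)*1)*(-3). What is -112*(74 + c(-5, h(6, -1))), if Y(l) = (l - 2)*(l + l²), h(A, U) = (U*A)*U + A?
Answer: 515872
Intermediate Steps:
h(A, U) = A + A*U² (h(A, U) = (A*U)*U + A = A*U² + A = A + A*U²)
Y(l) = (-2 + l)*(l + l²)
c(R, n) = -3*n*(-2 + n² - n) (c(R, n) = ((n*(-2 + n² - n))*1)*(-3) = (n*(-2 + n² - n))*(-3) = -3*n*(-2 + n² - n))
-112*(74 + c(-5, h(6, -1))) = -112*(74 + 3*(6*(1 + (-1)²))*(2 + 6*(1 + (-1)²) - (6*(1 + (-1)²))²)) = -112*(74 + 3*(6*(1 + 1))*(2 + 6*(1 + 1) - (6*(1 + 1))²)) = -112*(74 + 3*(6*2)*(2 + 6*2 - (6*2)²)) = -112*(74 + 3*12*(2 + 12 - 1*12²)) = -112*(74 + 3*12*(2 + 12 - 1*144)) = -112*(74 + 3*12*(2 + 12 - 144)) = -112*(74 + 3*12*(-130)) = -112*(74 - 4680) = -112*(-4606) = 515872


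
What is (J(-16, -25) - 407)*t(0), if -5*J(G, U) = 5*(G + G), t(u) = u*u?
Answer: 0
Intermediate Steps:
t(u) = u²
J(G, U) = -2*G (J(G, U) = -(G + G) = -2*G)
(J(-16, -25) - 407)*t(0) = (-2*(-16) - 407)*0² = (32 - 407)*0 = -375*0 = 0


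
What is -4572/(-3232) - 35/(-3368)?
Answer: 242369/170084 ≈ 1.4250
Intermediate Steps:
-4572/(-3232) - 35/(-3368) = -4572*(-1/3232) - 35*(-1/3368) = 1143/808 + 35/3368 = 242369/170084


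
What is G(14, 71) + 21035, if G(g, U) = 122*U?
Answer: 29697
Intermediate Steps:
G(14, 71) + 21035 = 122*71 + 21035 = 8662 + 21035 = 29697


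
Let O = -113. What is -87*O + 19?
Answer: 9850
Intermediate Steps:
-87*O + 19 = -87*(-113) + 19 = 9831 + 19 = 9850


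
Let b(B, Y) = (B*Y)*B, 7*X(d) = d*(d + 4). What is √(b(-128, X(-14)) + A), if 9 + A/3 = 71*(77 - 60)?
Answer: √331274 ≈ 575.56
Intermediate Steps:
X(d) = d*(4 + d)/7 (X(d) = (d*(d + 4))/7 = (d*(4 + d))/7 = d*(4 + d)/7)
A = 3594 (A = -27 + 3*(71*(77 - 60)) = -27 + 3*(71*17) = -27 + 3*1207 = -27 + 3621 = 3594)
b(B, Y) = Y*B²
√(b(-128, X(-14)) + A) = √(((⅐)*(-14)*(4 - 14))*(-128)² + 3594) = √(((⅐)*(-14)*(-10))*16384 + 3594) = √(20*16384 + 3594) = √(327680 + 3594) = √331274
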